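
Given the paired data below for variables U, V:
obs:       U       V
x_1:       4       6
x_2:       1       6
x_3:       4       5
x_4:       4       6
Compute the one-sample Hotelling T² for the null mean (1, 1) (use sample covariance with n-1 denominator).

Step 1 — sample mean vector:
  mean(U) = (4 + 1 + 4 + 4) / 4 = 13/4 = 3.25
  mean(V) = (6 + 6 + 5 + 6) / 4 = 23/4 = 5.75
  x̄ = (3.25, 5.75),  deviation x̄ - mu_0 = (3.25, 5.75) - (1, 1) = (2.25, 4.75).

Step 2 — sample covariance matrix, S[i,j] = (1/(n-1)) · Σ_k (x_{k,i} - mean_i) · (x_{k,j} - mean_j), divisor n-1 = 3:
  S[U,U] = ((0.75)·(0.75) + (-2.25)·(-2.25) + (0.75)·(0.75) + (0.75)·(0.75)) / 3 = 6.75/3 = 2.25
  S[U,V] = ((0.75)·(0.25) + (-2.25)·(0.25) + (0.75)·(-0.75) + (0.75)·(0.25)) / 3 = -0.75/3 = -0.25
  S[V,V] = ((0.25)·(0.25) + (0.25)·(0.25) + (-0.75)·(-0.75) + (0.25)·(0.25)) / 3 = 0.75/3 = 0.25
  S = [[2.25, -0.25],
 [-0.25, 0.25]].

Step 3 — invert S. det(S) = 2.25·0.25 - (-0.25)² = 0.5.
  S^{-1} = (1/det) · [[d, -b], [-b, a]] = [[0.5, 0.5],
 [0.5, 4.5]].

Step 4 — quadratic form (x̄ - mu_0)^T · S^{-1} · (x̄ - mu_0):
  S^{-1} · (x̄ - mu_0) = (3.5, 22.5),
  (x̄ - mu_0)^T · [...] = (2.25)·(3.5) + (4.75)·(22.5) = 114.75.

Step 5 — scale by n: T² = 4 · 114.75 = 459.

T² ≈ 459


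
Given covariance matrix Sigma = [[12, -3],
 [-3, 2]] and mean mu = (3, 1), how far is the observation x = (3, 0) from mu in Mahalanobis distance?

Step 1 — centre the observation: (x - mu) = (0, -1).

Step 2 — invert Sigma. det(Sigma) = 12·2 - (-3)² = 15.
  Sigma^{-1} = (1/det) · [[d, -b], [-b, a]] = [[0.1333, 0.2],
 [0.2, 0.8]].

Step 3 — form the quadratic (x - mu)^T · Sigma^{-1} · (x - mu):
  Sigma^{-1} · (x - mu) = (-0.2, -0.8).
  (x - mu)^T · [Sigma^{-1} · (x - mu)] = (0)·(-0.2) + (-1)·(-0.8) = 0.8.

Step 4 — take square root: d = √(0.8) ≈ 0.8944.

d(x, mu) = √(0.8) ≈ 0.8944


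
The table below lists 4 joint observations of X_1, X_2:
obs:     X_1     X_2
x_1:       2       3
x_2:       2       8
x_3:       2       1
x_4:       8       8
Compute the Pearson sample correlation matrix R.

Step 1 — column means:
  mean(X_1) = (2 + 2 + 2 + 8) / 4 = 14/4 = 3.5
  mean(X_2) = (3 + 8 + 1 + 8) / 4 = 20/4 = 5

Step 2 — sample variances and covariances s[i,j] = (1/(n-1)) · Σ_k (x_{k,i} - mean_i) · (x_{k,j} - mean_j), with n-1 = 3:
  s[X_1,X_1] = ((-1.5)·(-1.5) + (-1.5)·(-1.5) + (-1.5)·(-1.5) + (4.5)·(4.5)) / 3 = 27/3 = 9
  s[X_1,X_2] = ((-1.5)·(-2) + (-1.5)·(3) + (-1.5)·(-4) + (4.5)·(3)) / 3 = 18/3 = 6
  s[X_2,X_2] = ((-2)·(-2) + (3)·(3) + (-4)·(-4) + (3)·(3)) / 3 = 38/3 = 12.6667
  Sample standard deviations s_i = √(s[i,i]):
  s(X_1) = √(9) = 3
  s(X_2) = √(12.6667) = 3.559

Step 3 — r_{ij} = s_{ij} / (s_i · s_j):
  r[X_1,X_1] = 1 (diagonal).
  r[X_1,X_2] = 6 / (3 · 3.559) = 6 / 10.6771 = 0.562
  r[X_2,X_2] = 1 (diagonal).

R is symmetric with unit diagonal. Assembling:

R = [[1, 0.562],
 [0.562, 1]]


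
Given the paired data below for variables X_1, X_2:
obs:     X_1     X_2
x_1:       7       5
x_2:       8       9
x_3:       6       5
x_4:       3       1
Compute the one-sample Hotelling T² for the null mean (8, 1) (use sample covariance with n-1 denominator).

Step 1 — sample mean vector:
  mean(X_1) = (7 + 8 + 6 + 3) / 4 = 24/4 = 6
  mean(X_2) = (5 + 9 + 5 + 1) / 4 = 20/4 = 5
  x̄ = (6, 5),  deviation x̄ - mu_0 = (6, 5) - (8, 1) = (-2, 4).

Step 2 — sample covariance matrix, S[i,j] = (1/(n-1)) · Σ_k (x_{k,i} - mean_i) · (x_{k,j} - mean_j), divisor n-1 = 3:
  S[X_1,X_1] = ((1)·(1) + (2)·(2) + (0)·(0) + (-3)·(-3)) / 3 = 14/3 = 4.6667
  S[X_1,X_2] = ((1)·(0) + (2)·(4) + (0)·(0) + (-3)·(-4)) / 3 = 20/3 = 6.6667
  S[X_2,X_2] = ((0)·(0) + (4)·(4) + (0)·(0) + (-4)·(-4)) / 3 = 32/3 = 10.6667
  S = [[4.6667, 6.6667],
 [6.6667, 10.6667]].

Step 3 — invert S. det(S) = 4.6667·10.6667 - (6.6667)² = 5.3333.
  S^{-1} = (1/det) · [[d, -b], [-b, a]] = [[2, -1.25],
 [-1.25, 0.875]].

Step 4 — quadratic form (x̄ - mu_0)^T · S^{-1} · (x̄ - mu_0):
  S^{-1} · (x̄ - mu_0) = (-9, 6),
  (x̄ - mu_0)^T · [...] = (-2)·(-9) + (4)·(6) = 42.

Step 5 — scale by n: T² = 4 · 42 = 168.

T² ≈ 168


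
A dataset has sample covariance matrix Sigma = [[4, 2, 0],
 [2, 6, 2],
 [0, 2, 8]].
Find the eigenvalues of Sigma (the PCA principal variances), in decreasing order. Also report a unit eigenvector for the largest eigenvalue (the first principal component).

Step 1 — characteristic polynomial p(λ) = det(λI - Sigma) = λ³ - tr·λ² + c_1·λ - det, where tr = trace, c_1 = sum of the principal 2×2 minors, det = det(Sigma):
  tr = 4 + 6 + 8 = 18,
  c_1 = (4·6 - (2)²) + (4·8 - (0)²) + (6·8 - (2)²) = 20 + 32 + 44 = 96,
  det = 4·(6·8 - (2)²) - (2)·((2)·8 - (2)·(0)) + (0)·((2)·(2) - 6·(0)) = 4·(44) - (2)·(16) + (0)·(4) = 144.
  So p(λ) = λ³ - 18λ² + 96λ - 144.
Step 2 — look for an integer root (rational root theorem: any rational root is an integer divisor of 144). Testing λ = 6:
  p(6) = 216 - 648 + 576 - 144 = 0  ✓
  Dividing out (λ - 6): p(λ) = (λ - 6)(λ² - 12λ + 24).
Step 3 — remaining eigenvalues from the quadratic λ² - 12λ + 24 = 0:
  Δ = 12² - 4·24 = 144 - 96 = 48,  λ = (12 ± √48)/2 = (12 ± 6.9282)/2 ≈ 9.4641 or 2.5359.
  Sorted: λ_1 = 9.4641,  λ_2 = 6,  λ_3 = 2.5359  (check: sum = 18 = tr ✓).

Step 4 — unit eigenvector for λ_1 ≈ 9.4641: v spans the null space of (Sigma - λ_1 I), whose rows are
  r_1 = (-5.4641, 2, 0),  r_2 = (2, -3.4641, 2),  r_3 = (0, 2, -1.4641).
  v is orthogonal to every row, so take v ∝ r_1 × r_2 = ((2)·(2) - (0)·(-3.4641), (0)·(2) - (-5.4641)·(2), (-5.4641)·(-3.4641) - (2)·(2)) ≈ (4, 10.9282, 14.9282).
  Let u = (4, 10.9282, 14.9282).
  ||u|| = √((4)² + (10.9282)² + (14.9282)²) = √(358.2769) ≈ 18.9282,  v_1 = u/||u|| ≈ (0.2113, 0.5774, 0.7887) (||v_1|| = 1).

λ_1 = 9.4641,  λ_2 = 6,  λ_3 = 2.5359;  v_1 ≈ (0.2113, 0.5774, 0.7887)


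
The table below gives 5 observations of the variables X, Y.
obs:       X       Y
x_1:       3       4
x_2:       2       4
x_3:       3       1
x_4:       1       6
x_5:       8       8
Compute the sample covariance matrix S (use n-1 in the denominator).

Step 1 — column means:
  mean(X) = (3 + 2 + 3 + 1 + 8) / 5 = 17/5 = 3.4
  mean(Y) = (4 + 4 + 1 + 6 + 8) / 5 = 23/5 = 4.6

Step 2 — sample covariance S[i,j] = (1/(n-1)) · Σ_k (x_{k,i} - mean_i) · (x_{k,j} - mean_j), with n-1 = 4.
  S[X,X] = ((-0.4)·(-0.4) + (-1.4)·(-1.4) + (-0.4)·(-0.4) + (-2.4)·(-2.4) + (4.6)·(4.6)) / 4 = 29.2/4 = 7.3
  S[X,Y] = ((-0.4)·(-0.6) + (-1.4)·(-0.6) + (-0.4)·(-3.6) + (-2.4)·(1.4) + (4.6)·(3.4)) / 4 = 14.8/4 = 3.7
  S[Y,Y] = ((-0.6)·(-0.6) + (-0.6)·(-0.6) + (-3.6)·(-3.6) + (1.4)·(1.4) + (3.4)·(3.4)) / 4 = 27.2/4 = 6.8

S is symmetric (S[j,i] = S[i,j]). Assembling:

S = [[7.3, 3.7],
 [3.7, 6.8]]


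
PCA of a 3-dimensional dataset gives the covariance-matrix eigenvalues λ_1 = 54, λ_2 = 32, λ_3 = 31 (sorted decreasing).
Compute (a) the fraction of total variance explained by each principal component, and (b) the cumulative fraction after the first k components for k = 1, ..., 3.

Step 1 — total variance = trace(Sigma) = Σ λ_i = 54 + 32 + 31 = 117.

Step 2 — fraction explained by component i = λ_i / Σ λ:
  PC1: 54/117 = 0.4615
  PC2: 32/117 = 0.2735
  PC3: 31/117 = 0.265

Step 3 — cumulative fraction after k components = (λ_1 + ... + λ_k) / Σ λ:
  k = 1: 54/117 = 0.4615
  k = 2: (54 + 32)/117 = 86/117 = 0.735
  k = 3: (54 + 32 + 31)/117 = 117/117 = 1

Summary (fraction, with percent):

explained: PC1 0.4615 (46.15%), PC2 0.2735 (27.35%), PC3 0.265 (26.5%);  cumulative: 0.4615, 0.735, 1


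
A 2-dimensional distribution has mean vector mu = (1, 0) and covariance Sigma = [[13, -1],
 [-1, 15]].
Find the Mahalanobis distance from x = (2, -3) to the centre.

Step 1 — centre the observation: (x - mu) = (1, -3).

Step 2 — invert Sigma. det(Sigma) = 13·15 - (-1)² = 194.
  Sigma^{-1} = (1/det) · [[d, -b], [-b, a]] = [[0.0773, 0.0052],
 [0.0052, 0.067]].

Step 3 — form the quadratic (x - mu)^T · Sigma^{-1} · (x - mu):
  Sigma^{-1} · (x - mu) = (0.0619, -0.1959).
  (x - mu)^T · [Sigma^{-1} · (x - mu)] = (1)·(0.0619) + (-3)·(-0.1959) = 0.6495.

Step 4 — take square root: d = √(0.6495) ≈ 0.8059.

d(x, mu) = √(0.6495) ≈ 0.8059


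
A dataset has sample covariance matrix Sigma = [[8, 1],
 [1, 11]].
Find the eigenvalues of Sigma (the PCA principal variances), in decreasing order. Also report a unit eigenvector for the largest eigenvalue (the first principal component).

Step 1 — characteristic polynomial of 2×2 Sigma:
  det(Sigma - λI) = λ² - trace · λ + det = 0.
  trace = 8 + 11 = 19, det = 8·11 - (1)² = 87.
Step 2 — discriminant:
  Δ = trace² - 4·det = 361 - 348 = 13.
Step 3 — eigenvalues:
  λ = (trace ± √Δ)/2 = (19 ± 3.6056)/2,
  λ_1 = 11.3028,  λ_2 = 7.6972.

Step 4 — unit eigenvector for λ_1: solve (Sigma - λ_1 I)v = 0. First row:
  (8 - 11.3028)·v_x + (1)·v_y = 0, i.e. (-3.3028)·v_x + (1)·v_y = 0,
  so v ∝ (b, λ_1 - a) = (1, 3.3028) = u.
  ||u|| = √((1)² + (3.3028)²) = √(11.9083) ≈ 3.4508,
  v_1 = u/||u|| ≈ (0.2898, 0.9571) (||v_1|| = 1).

λ_1 = 11.3028,  λ_2 = 7.6972;  v_1 ≈ (0.2898, 0.9571)


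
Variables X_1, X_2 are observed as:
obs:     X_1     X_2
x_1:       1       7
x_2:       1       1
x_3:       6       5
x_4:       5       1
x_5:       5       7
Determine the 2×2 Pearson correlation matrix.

Step 1 — column means:
  mean(X_1) = (1 + 1 + 6 + 5 + 5) / 5 = 18/5 = 3.6
  mean(X_2) = (7 + 1 + 5 + 1 + 7) / 5 = 21/5 = 4.2

Step 2 — sample variances and covariances s[i,j] = (1/(n-1)) · Σ_k (x_{k,i} - mean_i) · (x_{k,j} - mean_j), with n-1 = 4:
  s[X_1,X_1] = ((-2.6)·(-2.6) + (-2.6)·(-2.6) + (2.4)·(2.4) + (1.4)·(1.4) + (1.4)·(1.4)) / 4 = 23.2/4 = 5.8
  s[X_1,X_2] = ((-2.6)·(2.8) + (-2.6)·(-3.2) + (2.4)·(0.8) + (1.4)·(-3.2) + (1.4)·(2.8)) / 4 = 2.4/4 = 0.6
  s[X_2,X_2] = ((2.8)·(2.8) + (-3.2)·(-3.2) + (0.8)·(0.8) + (-3.2)·(-3.2) + (2.8)·(2.8)) / 4 = 36.8/4 = 9.2
  Sample standard deviations s_i = √(s[i,i]):
  s(X_1) = √(5.8) = 2.4083
  s(X_2) = √(9.2) = 3.0332

Step 3 — r_{ij} = s_{ij} / (s_i · s_j):
  r[X_1,X_1] = 1 (diagonal).
  r[X_1,X_2] = 0.6 / (2.4083 · 3.0332) = 0.6 / 7.3048 = 0.0821
  r[X_2,X_2] = 1 (diagonal).

R is symmetric with unit diagonal. Assembling:

R = [[1, 0.0821],
 [0.0821, 1]]


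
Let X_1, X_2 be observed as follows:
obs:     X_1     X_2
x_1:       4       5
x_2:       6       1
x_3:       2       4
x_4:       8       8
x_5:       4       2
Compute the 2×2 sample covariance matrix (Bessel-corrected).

Step 1 — column means:
  mean(X_1) = (4 + 6 + 2 + 8 + 4) / 5 = 24/5 = 4.8
  mean(X_2) = (5 + 1 + 4 + 8 + 2) / 5 = 20/5 = 4

Step 2 — sample covariance S[i,j] = (1/(n-1)) · Σ_k (x_{k,i} - mean_i) · (x_{k,j} - mean_j), with n-1 = 4.
  S[X_1,X_1] = ((-0.8)·(-0.8) + (1.2)·(1.2) + (-2.8)·(-2.8) + (3.2)·(3.2) + (-0.8)·(-0.8)) / 4 = 20.8/4 = 5.2
  S[X_1,X_2] = ((-0.8)·(1) + (1.2)·(-3) + (-2.8)·(0) + (3.2)·(4) + (-0.8)·(-2)) / 4 = 10/4 = 2.5
  S[X_2,X_2] = ((1)·(1) + (-3)·(-3) + (0)·(0) + (4)·(4) + (-2)·(-2)) / 4 = 30/4 = 7.5

S is symmetric (S[j,i] = S[i,j]). Assembling:

S = [[5.2, 2.5],
 [2.5, 7.5]]


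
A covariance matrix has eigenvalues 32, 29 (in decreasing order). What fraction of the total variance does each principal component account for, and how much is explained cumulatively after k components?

Step 1 — total variance = trace(Sigma) = Σ λ_i = 32 + 29 = 61.

Step 2 — fraction explained by component i = λ_i / Σ λ:
  PC1: 32/61 = 0.5246
  PC2: 29/61 = 0.4754

Step 3 — cumulative fraction after k components = (λ_1 + ... + λ_k) / Σ λ:
  k = 1: 32/61 = 0.5246
  k = 2: (32 + 29)/61 = 61/61 = 1

Summary (fraction, with percent):

explained: PC1 0.5246 (52.46%), PC2 0.4754 (47.54%);  cumulative: 0.5246, 1


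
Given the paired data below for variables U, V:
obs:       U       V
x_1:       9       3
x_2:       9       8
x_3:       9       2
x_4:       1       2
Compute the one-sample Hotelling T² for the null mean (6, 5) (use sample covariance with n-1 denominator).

Step 1 — sample mean vector:
  mean(U) = (9 + 9 + 9 + 1) / 4 = 28/4 = 7
  mean(V) = (3 + 8 + 2 + 2) / 4 = 15/4 = 3.75
  x̄ = (7, 3.75),  deviation x̄ - mu_0 = (7, 3.75) - (6, 5) = (1, -1.25).

Step 2 — sample covariance matrix, S[i,j] = (1/(n-1)) · Σ_k (x_{k,i} - mean_i) · (x_{k,j} - mean_j), divisor n-1 = 3:
  S[U,U] = ((2)·(2) + (2)·(2) + (2)·(2) + (-6)·(-6)) / 3 = 48/3 = 16
  S[U,V] = ((2)·(-0.75) + (2)·(4.25) + (2)·(-1.75) + (-6)·(-1.75)) / 3 = 14/3 = 4.6667
  S[V,V] = ((-0.75)·(-0.75) + (4.25)·(4.25) + (-1.75)·(-1.75) + (-1.75)·(-1.75)) / 3 = 24.75/3 = 8.25
  S = [[16, 4.6667],
 [4.6667, 8.25]].

Step 3 — invert S. det(S) = 16·8.25 - (4.6667)² = 110.2222.
  S^{-1} = (1/det) · [[d, -b], [-b, a]] = [[0.0748, -0.0423],
 [-0.0423, 0.1452]].

Step 4 — quadratic form (x̄ - mu_0)^T · S^{-1} · (x̄ - mu_0):
  S^{-1} · (x̄ - mu_0) = (0.1278, -0.2238),
  (x̄ - mu_0)^T · [...] = (1)·(0.1278) + (-1.25)·(-0.2238) = 0.4075.

Step 5 — scale by n: T² = 4 · 0.4075 = 1.63.

T² ≈ 1.63


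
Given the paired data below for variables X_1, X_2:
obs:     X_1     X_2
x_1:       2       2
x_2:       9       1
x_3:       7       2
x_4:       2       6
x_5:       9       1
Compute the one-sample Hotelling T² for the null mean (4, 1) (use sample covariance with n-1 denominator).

Step 1 — sample mean vector:
  mean(X_1) = (2 + 9 + 7 + 2 + 9) / 5 = 29/5 = 5.8
  mean(X_2) = (2 + 1 + 2 + 6 + 1) / 5 = 12/5 = 2.4
  x̄ = (5.8, 2.4),  deviation x̄ - mu_0 = (5.8, 2.4) - (4, 1) = (1.8, 1.4).

Step 2 — sample covariance matrix, S[i,j] = (1/(n-1)) · Σ_k (x_{k,i} - mean_i) · (x_{k,j} - mean_j), divisor n-1 = 4:
  S[X_1,X_1] = ((-3.8)·(-3.8) + (3.2)·(3.2) + (1.2)·(1.2) + (-3.8)·(-3.8) + (3.2)·(3.2)) / 4 = 50.8/4 = 12.7
  S[X_1,X_2] = ((-3.8)·(-0.4) + (3.2)·(-1.4) + (1.2)·(-0.4) + (-3.8)·(3.6) + (3.2)·(-1.4)) / 4 = -21.6/4 = -5.4
  S[X_2,X_2] = ((-0.4)·(-0.4) + (-1.4)·(-1.4) + (-0.4)·(-0.4) + (3.6)·(3.6) + (-1.4)·(-1.4)) / 4 = 17.2/4 = 4.3
  S = [[12.7, -5.4],
 [-5.4, 4.3]].

Step 3 — invert S. det(S) = 12.7·4.3 - (-5.4)² = 25.45.
  S^{-1} = (1/det) · [[d, -b], [-b, a]] = [[0.169, 0.2122],
 [0.2122, 0.499]].

Step 4 — quadratic form (x̄ - mu_0)^T · S^{-1} · (x̄ - mu_0):
  S^{-1} · (x̄ - mu_0) = (0.6012, 1.0806),
  (x̄ - mu_0)^T · [...] = (1.8)·(0.6012) + (1.4)·(1.0806) = 2.5949.

Step 5 — scale by n: T² = 5 · 2.5949 = 12.9745.

T² ≈ 12.9745


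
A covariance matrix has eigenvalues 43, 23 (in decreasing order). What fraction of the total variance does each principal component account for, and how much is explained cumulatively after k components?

Step 1 — total variance = trace(Sigma) = Σ λ_i = 43 + 23 = 66.

Step 2 — fraction explained by component i = λ_i / Σ λ:
  PC1: 43/66 = 0.6515
  PC2: 23/66 = 0.3485

Step 3 — cumulative fraction after k components = (λ_1 + ... + λ_k) / Σ λ:
  k = 1: 43/66 = 0.6515
  k = 2: (43 + 23)/66 = 66/66 = 1

Summary (fraction, with percent):

explained: PC1 0.6515 (65.15%), PC2 0.3485 (34.85%);  cumulative: 0.6515, 1


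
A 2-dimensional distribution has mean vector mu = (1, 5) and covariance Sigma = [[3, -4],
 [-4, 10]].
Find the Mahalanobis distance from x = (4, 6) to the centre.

Step 1 — centre the observation: (x - mu) = (3, 1).

Step 2 — invert Sigma. det(Sigma) = 3·10 - (-4)² = 14.
  Sigma^{-1} = (1/det) · [[d, -b], [-b, a]] = [[0.7143, 0.2857],
 [0.2857, 0.2143]].

Step 3 — form the quadratic (x - mu)^T · Sigma^{-1} · (x - mu):
  Sigma^{-1} · (x - mu) = (2.4286, 1.0714).
  (x - mu)^T · [Sigma^{-1} · (x - mu)] = (3)·(2.4286) + (1)·(1.0714) = 8.3571.

Step 4 — take square root: d = √(8.3571) ≈ 2.8909.

d(x, mu) = √(8.3571) ≈ 2.8909


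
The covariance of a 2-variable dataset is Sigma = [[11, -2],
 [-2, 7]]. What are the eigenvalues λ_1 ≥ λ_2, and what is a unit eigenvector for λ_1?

Step 1 — characteristic polynomial of 2×2 Sigma:
  det(Sigma - λI) = λ² - trace · λ + det = 0.
  trace = 11 + 7 = 18, det = 11·7 - (-2)² = 73.
Step 2 — discriminant:
  Δ = trace² - 4·det = 324 - 292 = 32.
Step 3 — eigenvalues:
  λ = (trace ± √Δ)/2 = (18 ± 5.6569)/2,
  λ_1 = 11.8284,  λ_2 = 6.1716.

Step 4 — unit eigenvector for λ_1: solve (Sigma - λ_1 I)v = 0. First row:
  (11 - 11.8284)·v_x + (-2)·v_y = 0, i.e. (-0.8284)·v_x + (-2)·v_y = 0,
  so v ∝ (b, λ_1 - a) = (-2, 0.8284); multiply by -1 so the first entry is positive: u = (2, -0.8284).
  ||u|| = √((2)² + (-0.8284)²) = √(4.6863) ≈ 2.1648,
  v_1 = u/||u|| ≈ (0.9239, -0.3827) (||v_1|| = 1).

λ_1 = 11.8284,  λ_2 = 6.1716;  v_1 ≈ (0.9239, -0.3827)


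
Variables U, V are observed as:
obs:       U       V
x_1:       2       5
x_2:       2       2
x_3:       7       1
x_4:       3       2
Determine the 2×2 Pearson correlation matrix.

Step 1 — column means:
  mean(U) = (2 + 2 + 7 + 3) / 4 = 14/4 = 3.5
  mean(V) = (5 + 2 + 1 + 2) / 4 = 10/4 = 2.5

Step 2 — sample variances and covariances s[i,j] = (1/(n-1)) · Σ_k (x_{k,i} - mean_i) · (x_{k,j} - mean_j), with n-1 = 3:
  s[U,U] = ((-1.5)·(-1.5) + (-1.5)·(-1.5) + (3.5)·(3.5) + (-0.5)·(-0.5)) / 3 = 17/3 = 5.6667
  s[U,V] = ((-1.5)·(2.5) + (-1.5)·(-0.5) + (3.5)·(-1.5) + (-0.5)·(-0.5)) / 3 = -8/3 = -2.6667
  s[V,V] = ((2.5)·(2.5) + (-0.5)·(-0.5) + (-1.5)·(-1.5) + (-0.5)·(-0.5)) / 3 = 9/3 = 3
  Sample standard deviations s_i = √(s[i,i]):
  s(U) = √(5.6667) = 2.3805
  s(V) = √(3) = 1.7321

Step 3 — r_{ij} = s_{ij} / (s_i · s_j):
  r[U,U] = 1 (diagonal).
  r[U,V] = -2.6667 / (2.3805 · 1.7321) = -2.6667 / 4.1231 = -0.6468
  r[V,V] = 1 (diagonal).

R is symmetric with unit diagonal. Assembling:

R = [[1, -0.6468],
 [-0.6468, 1]]


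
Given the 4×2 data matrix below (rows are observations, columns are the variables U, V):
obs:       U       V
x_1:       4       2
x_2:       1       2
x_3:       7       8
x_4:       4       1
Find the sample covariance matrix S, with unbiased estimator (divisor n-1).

Step 1 — column means:
  mean(U) = (4 + 1 + 7 + 4) / 4 = 16/4 = 4
  mean(V) = (2 + 2 + 8 + 1) / 4 = 13/4 = 3.25

Step 2 — sample covariance S[i,j] = (1/(n-1)) · Σ_k (x_{k,i} - mean_i) · (x_{k,j} - mean_j), with n-1 = 3.
  S[U,U] = ((0)·(0) + (-3)·(-3) + (3)·(3) + (0)·(0)) / 3 = 18/3 = 6
  S[U,V] = ((0)·(-1.25) + (-3)·(-1.25) + (3)·(4.75) + (0)·(-2.25)) / 3 = 18/3 = 6
  S[V,V] = ((-1.25)·(-1.25) + (-1.25)·(-1.25) + (4.75)·(4.75) + (-2.25)·(-2.25)) / 3 = 30.75/3 = 10.25

S is symmetric (S[j,i] = S[i,j]). Assembling:

S = [[6, 6],
 [6, 10.25]]


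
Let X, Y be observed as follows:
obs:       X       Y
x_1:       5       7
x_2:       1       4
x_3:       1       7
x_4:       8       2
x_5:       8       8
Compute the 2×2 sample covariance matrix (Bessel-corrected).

Step 1 — column means:
  mean(X) = (5 + 1 + 1 + 8 + 8) / 5 = 23/5 = 4.6
  mean(Y) = (7 + 4 + 7 + 2 + 8) / 5 = 28/5 = 5.6

Step 2 — sample covariance S[i,j] = (1/(n-1)) · Σ_k (x_{k,i} - mean_i) · (x_{k,j} - mean_j), with n-1 = 4.
  S[X,X] = ((0.4)·(0.4) + (-3.6)·(-3.6) + (-3.6)·(-3.6) + (3.4)·(3.4) + (3.4)·(3.4)) / 4 = 49.2/4 = 12.3
  S[X,Y] = ((0.4)·(1.4) + (-3.6)·(-1.6) + (-3.6)·(1.4) + (3.4)·(-3.6) + (3.4)·(2.4)) / 4 = -2.8/4 = -0.7
  S[Y,Y] = ((1.4)·(1.4) + (-1.6)·(-1.6) + (1.4)·(1.4) + (-3.6)·(-3.6) + (2.4)·(2.4)) / 4 = 25.2/4 = 6.3

S is symmetric (S[j,i] = S[i,j]). Assembling:

S = [[12.3, -0.7],
 [-0.7, 6.3]]


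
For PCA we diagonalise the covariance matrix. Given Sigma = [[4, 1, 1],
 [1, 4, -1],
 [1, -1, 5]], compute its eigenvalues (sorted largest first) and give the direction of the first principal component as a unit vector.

Step 1 — characteristic polynomial p(λ) = det(λI - Sigma) = λ³ - tr·λ² + c_1·λ - det, where tr = trace, c_1 = sum of the principal 2×2 minors, det = det(Sigma):
  tr = 4 + 4 + 5 = 13,
  c_1 = (4·4 - (1)²) + (4·5 - (1)²) + (4·5 - (-1)²) = 15 + 19 + 19 = 53,
  det = 4·(4·5 - (-1)²) - (1)·((1)·5 - (-1)·(1)) + (1)·((1)·(-1) - 4·(1)) = 4·(19) - (1)·(6) + (1)·(-5) = 65.
  So p(λ) = λ³ - 13λ² + 53λ - 65.
Step 2 — look for an integer root (rational root theorem: any rational root is an integer divisor of 65). Testing λ = 5:
  p(5) = 125 - 325 + 265 - 65 = 0  ✓
  Dividing out (λ - 5): p(λ) = (λ - 5)(λ² - 8λ + 13).
Step 3 — remaining eigenvalues from the quadratic λ² - 8λ + 13 = 0:
  Δ = 8² - 4·13 = 64 - 52 = 12,  λ = (8 ± √12)/2 = (8 ± 3.4641)/2 ≈ 5.7321 or 2.2679.
  Sorted: λ_1 = 5.7321,  λ_2 = 5,  λ_3 = 2.2679  (check: sum = 13 = tr ✓).

Step 4 — unit eigenvector for λ_1 ≈ 5.7321: v spans the null space of (Sigma - λ_1 I), whose rows are
  r_1 = (-1.7321, 1, 1),  r_2 = (1, -1.7321, -1),  r_3 = (1, -1, -0.7321).
  v is orthogonal to every row, so take v ∝ r_1 × r_2 = ((1)·(-1) - (1)·(-1.7321), (1)·(1) - (-1.7321)·(-1), (-1.7321)·(-1.7321) - (1)·(1)) ≈ (0.7321, -0.7321, 2).
  Let u = (0.7321, -0.7321, 2).
  ||u|| = √((0.7321)² + (-0.7321)² + (2)²) = √(5.0718) ≈ 2.2521,  v_1 = u/||u|| ≈ (0.3251, -0.3251, 0.8881) (||v_1|| = 1).

λ_1 = 5.7321,  λ_2 = 5,  λ_3 = 2.2679;  v_1 ≈ (0.3251, -0.3251, 0.8881)


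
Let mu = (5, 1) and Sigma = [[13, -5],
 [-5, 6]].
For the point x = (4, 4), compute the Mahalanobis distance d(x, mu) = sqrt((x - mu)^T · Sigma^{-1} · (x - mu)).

Step 1 — centre the observation: (x - mu) = (-1, 3).

Step 2 — invert Sigma. det(Sigma) = 13·6 - (-5)² = 53.
  Sigma^{-1} = (1/det) · [[d, -b], [-b, a]] = [[0.1132, 0.0943],
 [0.0943, 0.2453]].

Step 3 — form the quadratic (x - mu)^T · Sigma^{-1} · (x - mu):
  Sigma^{-1} · (x - mu) = (0.1698, 0.6415).
  (x - mu)^T · [Sigma^{-1} · (x - mu)] = (-1)·(0.1698) + (3)·(0.6415) = 1.7547.

Step 4 — take square root: d = √(1.7547) ≈ 1.3247.

d(x, mu) = √(1.7547) ≈ 1.3247


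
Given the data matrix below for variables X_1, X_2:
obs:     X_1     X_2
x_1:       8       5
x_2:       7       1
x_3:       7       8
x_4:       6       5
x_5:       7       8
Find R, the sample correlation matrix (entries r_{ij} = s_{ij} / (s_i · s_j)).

Step 1 — column means:
  mean(X_1) = (8 + 7 + 7 + 6 + 7) / 5 = 35/5 = 7
  mean(X_2) = (5 + 1 + 8 + 5 + 8) / 5 = 27/5 = 5.4

Step 2 — sample variances and covariances s[i,j] = (1/(n-1)) · Σ_k (x_{k,i} - mean_i) · (x_{k,j} - mean_j), with n-1 = 4:
  s[X_1,X_1] = ((1)·(1) + (0)·(0) + (0)·(0) + (-1)·(-1) + (0)·(0)) / 4 = 2/4 = 0.5
  s[X_1,X_2] = ((1)·(-0.4) + (0)·(-4.4) + (0)·(2.6) + (-1)·(-0.4) + (0)·(2.6)) / 4 = 0/4 = 0
  s[X_2,X_2] = ((-0.4)·(-0.4) + (-4.4)·(-4.4) + (2.6)·(2.6) + (-0.4)·(-0.4) + (2.6)·(2.6)) / 4 = 33.2/4 = 8.3
  Sample standard deviations s_i = √(s[i,i]):
  s(X_1) = √(0.5) = 0.7071
  s(X_2) = √(8.3) = 2.881

Step 3 — r_{ij} = s_{ij} / (s_i · s_j):
  r[X_1,X_1] = 1 (diagonal).
  r[X_1,X_2] = 0 / (0.7071 · 2.881) = 0 / 2.0372 = 0
  r[X_2,X_2] = 1 (diagonal).

R is symmetric with unit diagonal. Assembling:

R = [[1, 0],
 [0, 1]]


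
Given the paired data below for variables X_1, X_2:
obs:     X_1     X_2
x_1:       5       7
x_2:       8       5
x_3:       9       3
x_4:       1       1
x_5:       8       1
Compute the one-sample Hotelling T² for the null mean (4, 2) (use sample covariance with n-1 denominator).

Step 1 — sample mean vector:
  mean(X_1) = (5 + 8 + 9 + 1 + 8) / 5 = 31/5 = 6.2
  mean(X_2) = (7 + 5 + 3 + 1 + 1) / 5 = 17/5 = 3.4
  x̄ = (6.2, 3.4),  deviation x̄ - mu_0 = (6.2, 3.4) - (4, 2) = (2.2, 1.4).

Step 2 — sample covariance matrix, S[i,j] = (1/(n-1)) · Σ_k (x_{k,i} - mean_i) · (x_{k,j} - mean_j), divisor n-1 = 4:
  S[X_1,X_1] = ((-1.2)·(-1.2) + (1.8)·(1.8) + (2.8)·(2.8) + (-5.2)·(-5.2) + (1.8)·(1.8)) / 4 = 42.8/4 = 10.7
  S[X_1,X_2] = ((-1.2)·(3.6) + (1.8)·(1.6) + (2.8)·(-0.4) + (-5.2)·(-2.4) + (1.8)·(-2.4)) / 4 = 5.6/4 = 1.4
  S[X_2,X_2] = ((3.6)·(3.6) + (1.6)·(1.6) + (-0.4)·(-0.4) + (-2.4)·(-2.4) + (-2.4)·(-2.4)) / 4 = 27.2/4 = 6.8
  S = [[10.7, 1.4],
 [1.4, 6.8]].

Step 3 — invert S. det(S) = 10.7·6.8 - (1.4)² = 70.8.
  S^{-1} = (1/det) · [[d, -b], [-b, a]] = [[0.096, -0.0198],
 [-0.0198, 0.1511]].

Step 4 — quadratic form (x̄ - mu_0)^T · S^{-1} · (x̄ - mu_0):
  S^{-1} · (x̄ - mu_0) = (0.1836, 0.1681),
  (x̄ - mu_0)^T · [...] = (2.2)·(0.1836) + (1.4)·(0.1681) = 0.6393.

Step 5 — scale by n: T² = 5 · 0.6393 = 3.1963.

T² ≈ 3.1963


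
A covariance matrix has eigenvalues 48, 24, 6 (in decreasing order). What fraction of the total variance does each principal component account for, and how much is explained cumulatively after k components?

Step 1 — total variance = trace(Sigma) = Σ λ_i = 48 + 24 + 6 = 78.

Step 2 — fraction explained by component i = λ_i / Σ λ:
  PC1: 48/78 = 0.6154
  PC2: 24/78 = 0.3077
  PC3: 6/78 = 0.0769

Step 3 — cumulative fraction after k components = (λ_1 + ... + λ_k) / Σ λ:
  k = 1: 48/78 = 0.6154
  k = 2: (48 + 24)/78 = 72/78 = 0.9231
  k = 3: (48 + 24 + 6)/78 = 78/78 = 1

Summary (fraction, with percent):

explained: PC1 0.6154 (61.54%), PC2 0.3077 (30.77%), PC3 0.0769 (7.69%);  cumulative: 0.6154, 0.9231, 1


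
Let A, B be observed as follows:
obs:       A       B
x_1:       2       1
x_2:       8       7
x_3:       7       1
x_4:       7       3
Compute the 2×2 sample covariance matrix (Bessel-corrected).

Step 1 — column means:
  mean(A) = (2 + 8 + 7 + 7) / 4 = 24/4 = 6
  mean(B) = (1 + 7 + 1 + 3) / 4 = 12/4 = 3

Step 2 — sample covariance S[i,j] = (1/(n-1)) · Σ_k (x_{k,i} - mean_i) · (x_{k,j} - mean_j), with n-1 = 3.
  S[A,A] = ((-4)·(-4) + (2)·(2) + (1)·(1) + (1)·(1)) / 3 = 22/3 = 7.3333
  S[A,B] = ((-4)·(-2) + (2)·(4) + (1)·(-2) + (1)·(0)) / 3 = 14/3 = 4.6667
  S[B,B] = ((-2)·(-2) + (4)·(4) + (-2)·(-2) + (0)·(0)) / 3 = 24/3 = 8

S is symmetric (S[j,i] = S[i,j]). Assembling:

S = [[7.3333, 4.6667],
 [4.6667, 8]]


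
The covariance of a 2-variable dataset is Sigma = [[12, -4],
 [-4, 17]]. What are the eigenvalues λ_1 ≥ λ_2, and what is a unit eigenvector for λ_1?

Step 1 — characteristic polynomial of 2×2 Sigma:
  det(Sigma - λI) = λ² - trace · λ + det = 0.
  trace = 12 + 17 = 29, det = 12·17 - (-4)² = 188.
Step 2 — discriminant:
  Δ = trace² - 4·det = 841 - 752 = 89.
Step 3 — eigenvalues:
  λ = (trace ± √Δ)/2 = (29 ± 9.434)/2,
  λ_1 = 19.217,  λ_2 = 9.783.

Step 4 — unit eigenvector for λ_1: solve (Sigma - λ_1 I)v = 0. First row:
  (12 - 19.217)·v_x + (-4)·v_y = 0, i.e. (-7.217)·v_x + (-4)·v_y = 0,
  so v ∝ (b, λ_1 - a) = (-4, 7.217); multiply by -1 so the first entry is positive: u = (4, -7.217).
  ||u|| = √((4)² + (-7.217)²) = √(68.085) ≈ 8.2514,
  v_1 = u/||u|| ≈ (0.4848, -0.8746) (||v_1|| = 1).

λ_1 = 19.217,  λ_2 = 9.783;  v_1 ≈ (0.4848, -0.8746)


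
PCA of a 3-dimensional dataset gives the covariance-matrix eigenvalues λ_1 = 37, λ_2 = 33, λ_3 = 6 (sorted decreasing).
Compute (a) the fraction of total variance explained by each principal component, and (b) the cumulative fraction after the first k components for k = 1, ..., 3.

Step 1 — total variance = trace(Sigma) = Σ λ_i = 37 + 33 + 6 = 76.

Step 2 — fraction explained by component i = λ_i / Σ λ:
  PC1: 37/76 = 0.4868
  PC2: 33/76 = 0.4342
  PC3: 6/76 = 0.0789

Step 3 — cumulative fraction after k components = (λ_1 + ... + λ_k) / Σ λ:
  k = 1: 37/76 = 0.4868
  k = 2: (37 + 33)/76 = 70/76 = 0.9211
  k = 3: (37 + 33 + 6)/76 = 76/76 = 1

Summary (fraction, with percent):

explained: PC1 0.4868 (48.68%), PC2 0.4342 (43.42%), PC3 0.0789 (7.89%);  cumulative: 0.4868, 0.9211, 1


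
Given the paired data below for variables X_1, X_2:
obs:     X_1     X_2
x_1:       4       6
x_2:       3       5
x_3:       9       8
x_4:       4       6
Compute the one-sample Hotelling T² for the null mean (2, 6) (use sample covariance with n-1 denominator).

Step 1 — sample mean vector:
  mean(X_1) = (4 + 3 + 9 + 4) / 4 = 20/4 = 5
  mean(X_2) = (6 + 5 + 8 + 6) / 4 = 25/4 = 6.25
  x̄ = (5, 6.25),  deviation x̄ - mu_0 = (5, 6.25) - (2, 6) = (3, 0.25).

Step 2 — sample covariance matrix, S[i,j] = (1/(n-1)) · Σ_k (x_{k,i} - mean_i) · (x_{k,j} - mean_j), divisor n-1 = 3:
  S[X_1,X_1] = ((-1)·(-1) + (-2)·(-2) + (4)·(4) + (-1)·(-1)) / 3 = 22/3 = 7.3333
  S[X_1,X_2] = ((-1)·(-0.25) + (-2)·(-1.25) + (4)·(1.75) + (-1)·(-0.25)) / 3 = 10/3 = 3.3333
  S[X_2,X_2] = ((-0.25)·(-0.25) + (-1.25)·(-1.25) + (1.75)·(1.75) + (-0.25)·(-0.25)) / 3 = 4.75/3 = 1.5833
  S = [[7.3333, 3.3333],
 [3.3333, 1.5833]].

Step 3 — invert S. det(S) = 7.3333·1.5833 - (3.3333)² = 0.5.
  S^{-1} = (1/det) · [[d, -b], [-b, a]] = [[3.1667, -6.6667],
 [-6.6667, 14.6667]].

Step 4 — quadratic form (x̄ - mu_0)^T · S^{-1} · (x̄ - mu_0):
  S^{-1} · (x̄ - mu_0) = (7.8333, -16.3333),
  (x̄ - mu_0)^T · [...] = (3)·(7.8333) + (0.25)·(-16.3333) = 19.4167.

Step 5 — scale by n: T² = 4 · 19.4167 = 77.6667.

T² ≈ 77.6667


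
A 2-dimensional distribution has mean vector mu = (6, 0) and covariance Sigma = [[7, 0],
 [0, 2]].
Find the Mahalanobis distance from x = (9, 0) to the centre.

Step 1 — centre the observation: (x - mu) = (3, 0).

Step 2 — invert Sigma. det(Sigma) = 7·2 - (0)² = 14.
  Sigma^{-1} = (1/det) · [[d, -b], [-b, a]] = [[0.1429, 0],
 [0, 0.5]].

Step 3 — form the quadratic (x - mu)^T · Sigma^{-1} · (x - mu):
  Sigma^{-1} · (x - mu) = (0.4286, 0).
  (x - mu)^T · [Sigma^{-1} · (x - mu)] = (3)·(0.4286) + (0)·(0) = 1.2857.

Step 4 — take square root: d = √(1.2857) ≈ 1.1339.

d(x, mu) = √(1.2857) ≈ 1.1339


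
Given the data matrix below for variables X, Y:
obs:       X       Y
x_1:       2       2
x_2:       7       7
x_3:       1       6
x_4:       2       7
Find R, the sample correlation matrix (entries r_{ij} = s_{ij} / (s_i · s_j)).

Step 1 — column means:
  mean(X) = (2 + 7 + 1 + 2) / 4 = 12/4 = 3
  mean(Y) = (2 + 7 + 6 + 7) / 4 = 22/4 = 5.5

Step 2 — sample variances and covariances s[i,j] = (1/(n-1)) · Σ_k (x_{k,i} - mean_i) · (x_{k,j} - mean_j), with n-1 = 3:
  s[X,X] = ((-1)·(-1) + (4)·(4) + (-2)·(-2) + (-1)·(-1)) / 3 = 22/3 = 7.3333
  s[X,Y] = ((-1)·(-3.5) + (4)·(1.5) + (-2)·(0.5) + (-1)·(1.5)) / 3 = 7/3 = 2.3333
  s[Y,Y] = ((-3.5)·(-3.5) + (1.5)·(1.5) + (0.5)·(0.5) + (1.5)·(1.5)) / 3 = 17/3 = 5.6667
  Sample standard deviations s_i = √(s[i,i]):
  s(X) = √(7.3333) = 2.708
  s(Y) = √(5.6667) = 2.3805

Step 3 — r_{ij} = s_{ij} / (s_i · s_j):
  r[X,X] = 1 (diagonal).
  r[X,Y] = 2.3333 / (2.708 · 2.3805) = 2.3333 / 6.4464 = 0.362
  r[Y,Y] = 1 (diagonal).

R is symmetric with unit diagonal. Assembling:

R = [[1, 0.362],
 [0.362, 1]]


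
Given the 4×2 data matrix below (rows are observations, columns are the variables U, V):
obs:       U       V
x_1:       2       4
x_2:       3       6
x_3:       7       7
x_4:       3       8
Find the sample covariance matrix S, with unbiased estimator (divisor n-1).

Step 1 — column means:
  mean(U) = (2 + 3 + 7 + 3) / 4 = 15/4 = 3.75
  mean(V) = (4 + 6 + 7 + 8) / 4 = 25/4 = 6.25

Step 2 — sample covariance S[i,j] = (1/(n-1)) · Σ_k (x_{k,i} - mean_i) · (x_{k,j} - mean_j), with n-1 = 3.
  S[U,U] = ((-1.75)·(-1.75) + (-0.75)·(-0.75) + (3.25)·(3.25) + (-0.75)·(-0.75)) / 3 = 14.75/3 = 4.9167
  S[U,V] = ((-1.75)·(-2.25) + (-0.75)·(-0.25) + (3.25)·(0.75) + (-0.75)·(1.75)) / 3 = 5.25/3 = 1.75
  S[V,V] = ((-2.25)·(-2.25) + (-0.25)·(-0.25) + (0.75)·(0.75) + (1.75)·(1.75)) / 3 = 8.75/3 = 2.9167

S is symmetric (S[j,i] = S[i,j]). Assembling:

S = [[4.9167, 1.75],
 [1.75, 2.9167]]


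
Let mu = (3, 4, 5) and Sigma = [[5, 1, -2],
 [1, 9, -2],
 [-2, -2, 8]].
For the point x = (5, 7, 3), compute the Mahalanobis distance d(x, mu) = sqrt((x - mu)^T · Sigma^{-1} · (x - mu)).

Step 1 — centre the observation: (x - mu) = (2, 3, -2).

Step 2 — invert Sigma (cofactor / det for 3×3, or solve directly):
  Sigma^{-1} = [[0.2237, -0.0132, 0.0526],
 [-0.0132, 0.1184, 0.0263],
 [0.0526, 0.0263, 0.1447]].

Step 3 — form the quadratic (x - mu)^T · Sigma^{-1} · (x - mu):
  Sigma^{-1} · (x - mu) = (0.3026, 0.2763, -0.1053).
  (x - mu)^T · [Sigma^{-1} · (x - mu)] = (2)·(0.3026) + (3)·(0.2763) + (-2)·(-0.1053) = 1.6447.

Step 4 — take square root: d = √(1.6447) ≈ 1.2825.

d(x, mu) = √(1.6447) ≈ 1.2825


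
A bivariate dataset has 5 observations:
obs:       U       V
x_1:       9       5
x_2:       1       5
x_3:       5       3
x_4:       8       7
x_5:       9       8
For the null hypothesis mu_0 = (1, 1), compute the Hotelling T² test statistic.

Step 1 — sample mean vector:
  mean(U) = (9 + 1 + 5 + 8 + 9) / 5 = 32/5 = 6.4
  mean(V) = (5 + 5 + 3 + 7 + 8) / 5 = 28/5 = 5.6
  x̄ = (6.4, 5.6),  deviation x̄ - mu_0 = (6.4, 5.6) - (1, 1) = (5.4, 4.6).

Step 2 — sample covariance matrix, S[i,j] = (1/(n-1)) · Σ_k (x_{k,i} - mean_i) · (x_{k,j} - mean_j), divisor n-1 = 4:
  S[U,U] = ((2.6)·(2.6) + (-5.4)·(-5.4) + (-1.4)·(-1.4) + (1.6)·(1.6) + (2.6)·(2.6)) / 4 = 47.2/4 = 11.8
  S[U,V] = ((2.6)·(-0.6) + (-5.4)·(-0.6) + (-1.4)·(-2.6) + (1.6)·(1.4) + (2.6)·(2.4)) / 4 = 13.8/4 = 3.45
  S[V,V] = ((-0.6)·(-0.6) + (-0.6)·(-0.6) + (-2.6)·(-2.6) + (1.4)·(1.4) + (2.4)·(2.4)) / 4 = 15.2/4 = 3.8
  S = [[11.8, 3.45],
 [3.45, 3.8]].

Step 3 — invert S. det(S) = 11.8·3.8 - (3.45)² = 32.9375.
  S^{-1} = (1/det) · [[d, -b], [-b, a]] = [[0.1154, -0.1047],
 [-0.1047, 0.3583]].

Step 4 — quadratic form (x̄ - mu_0)^T · S^{-1} · (x̄ - mu_0):
  S^{-1} · (x̄ - mu_0) = (0.1412, 1.0824),
  (x̄ - mu_0)^T · [...] = (5.4)·(0.1412) + (4.6)·(1.0824) = 5.7412.

Step 5 — scale by n: T² = 5 · 5.7412 = 28.7059.

T² ≈ 28.7059


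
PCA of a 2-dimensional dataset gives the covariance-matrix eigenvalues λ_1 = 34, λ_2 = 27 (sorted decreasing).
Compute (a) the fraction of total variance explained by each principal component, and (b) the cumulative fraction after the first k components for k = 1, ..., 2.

Step 1 — total variance = trace(Sigma) = Σ λ_i = 34 + 27 = 61.

Step 2 — fraction explained by component i = λ_i / Σ λ:
  PC1: 34/61 = 0.5574
  PC2: 27/61 = 0.4426

Step 3 — cumulative fraction after k components = (λ_1 + ... + λ_k) / Σ λ:
  k = 1: 34/61 = 0.5574
  k = 2: (34 + 27)/61 = 61/61 = 1

Summary (fraction, with percent):

explained: PC1 0.5574 (55.74%), PC2 0.4426 (44.26%);  cumulative: 0.5574, 1


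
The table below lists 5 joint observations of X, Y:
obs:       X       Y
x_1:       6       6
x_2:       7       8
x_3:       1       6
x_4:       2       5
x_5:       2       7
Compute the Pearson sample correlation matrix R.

Step 1 — column means:
  mean(X) = (6 + 7 + 1 + 2 + 2) / 5 = 18/5 = 3.6
  mean(Y) = (6 + 8 + 6 + 5 + 7) / 5 = 32/5 = 6.4

Step 2 — sample variances and covariances s[i,j] = (1/(n-1)) · Σ_k (x_{k,i} - mean_i) · (x_{k,j} - mean_j), with n-1 = 4:
  s[X,X] = ((2.4)·(2.4) + (3.4)·(3.4) + (-2.6)·(-2.6) + (-1.6)·(-1.6) + (-1.6)·(-1.6)) / 4 = 29.2/4 = 7.3
  s[X,Y] = ((2.4)·(-0.4) + (3.4)·(1.6) + (-2.6)·(-0.4) + (-1.6)·(-1.4) + (-1.6)·(0.6)) / 4 = 6.8/4 = 1.7
  s[Y,Y] = ((-0.4)·(-0.4) + (1.6)·(1.6) + (-0.4)·(-0.4) + (-1.4)·(-1.4) + (0.6)·(0.6)) / 4 = 5.2/4 = 1.3
  Sample standard deviations s_i = √(s[i,i]):
  s(X) = √(7.3) = 2.7019
  s(Y) = √(1.3) = 1.1402

Step 3 — r_{ij} = s_{ij} / (s_i · s_j):
  r[X,X] = 1 (diagonal).
  r[X,Y] = 1.7 / (2.7019 · 1.1402) = 1.7 / 3.0806 = 0.5518
  r[Y,Y] = 1 (diagonal).

R is symmetric with unit diagonal. Assembling:

R = [[1, 0.5518],
 [0.5518, 1]]


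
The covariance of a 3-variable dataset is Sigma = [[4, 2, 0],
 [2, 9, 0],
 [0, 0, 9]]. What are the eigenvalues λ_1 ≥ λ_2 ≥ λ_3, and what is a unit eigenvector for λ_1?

Step 1 — characteristic polynomial p(λ) = det(λI - Sigma) = λ³ - tr·λ² + c_1·λ - det, where tr = trace, c_1 = sum of the principal 2×2 minors, det = det(Sigma):
  tr = 4 + 9 + 9 = 22,
  c_1 = (4·9 - (2)²) + (4·9 - (0)²) + (9·9 - (0)²) = 32 + 36 + 81 = 149,
  det = 4·(9·9 - (0)²) - (2)·((2)·9 - (0)·(0)) + (0)·((2)·(0) - 9·(0)) = 4·(81) - (2)·(18) + (0)·(0) = 288.
  So p(λ) = λ³ - 22λ² + 149λ - 288.
Step 2 — look for an integer root (rational root theorem: any rational root is an integer divisor of 288). Testing λ = 9:
  p(9) = 729 - 1782 + 1341 - 288 = 0  ✓
  Dividing out (λ - 9): p(λ) = (λ - 9)(λ² - 13λ + 32).
Step 3 — remaining eigenvalues from the quadratic λ² - 13λ + 32 = 0:
  Δ = 13² - 4·32 = 169 - 128 = 41,  λ = (13 ± √41)/2 = (13 ± 6.4031)/2 ≈ 9.7016 or 3.2984.
  Sorted: λ_1 = 9.7016,  λ_2 = 9,  λ_3 = 3.2984  (check: sum = 22 = tr ✓).

Step 4 — unit eigenvector for λ_1 ≈ 9.7016: v spans the null space of (Sigma - λ_1 I), whose rows are
  r_1 = (-5.7016, 2, 0),  r_2 = (2, -0.7016, 0),  r_3 = (0, 0, -0.7016).
  v is orthogonal to every row, so take v ∝ r_1 × r_3 = ((2)·(-0.7016) - (0)·(0), (0)·(0) - (-5.7016)·(-0.7016), (-5.7016)·(0) - (2)·(0)) ≈ (-1.4031, -4, 0).
  Rescale (multiply by -1 so the first nonzero entry is positive): u = (1.4031, 4, 0).
  ||u|| = √((1.4031)² + (4)² + (0)²) = √(17.9688) ≈ 4.239,  v_1 = u/||u|| ≈ (0.331, 0.9436, 0) (||v_1|| = 1).

λ_1 = 9.7016,  λ_2 = 9,  λ_3 = 3.2984;  v_1 ≈ (0.331, 0.9436, 0)


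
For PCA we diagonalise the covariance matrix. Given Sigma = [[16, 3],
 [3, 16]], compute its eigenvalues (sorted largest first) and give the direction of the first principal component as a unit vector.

Step 1 — characteristic polynomial of 2×2 Sigma:
  det(Sigma - λI) = λ² - trace · λ + det = 0.
  trace = 16 + 16 = 32, det = 16·16 - (3)² = 247.
Step 2 — discriminant:
  Δ = trace² - 4·det = 1024 - 988 = 36.
Step 3 — eigenvalues:
  λ = (trace ± √Δ)/2 = (32 ± 6)/2,
  λ_1 = 19,  λ_2 = 13.

Step 4 — unit eigenvector for λ_1: solve (Sigma - λ_1 I)v = 0. First row:
  (16 - 19)·v_x + (3)·v_y = 0, i.e. (-3)·v_x + (3)·v_y = 0,
  so v ∝ (b, λ_1 - a) = (3, 3) = u.
  ||u|| = √((3)² + (3)²) = √(18) ≈ 4.2426,
  v_1 = u/||u|| ≈ (0.7071, 0.7071) (||v_1|| = 1).

λ_1 = 19,  λ_2 = 13;  v_1 ≈ (0.7071, 0.7071)


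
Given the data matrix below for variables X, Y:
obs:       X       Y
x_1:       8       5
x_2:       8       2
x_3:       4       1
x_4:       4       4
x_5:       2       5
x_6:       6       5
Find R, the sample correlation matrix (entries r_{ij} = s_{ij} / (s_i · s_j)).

Step 1 — column means:
  mean(X) = (8 + 8 + 4 + 4 + 2 + 6) / 6 = 32/6 = 5.3333
  mean(Y) = (5 + 2 + 1 + 4 + 5 + 5) / 6 = 22/6 = 3.6667

Step 2 — sample variances and covariances s[i,j] = (1/(n-1)) · Σ_k (x_{k,i} - mean_i) · (x_{k,j} - mean_j), with n-1 = 5:
  s[X,X] = ((2.6667)·(2.6667) + (2.6667)·(2.6667) + (-1.3333)·(-1.3333) + (-1.3333)·(-1.3333) + (-3.3333)·(-3.3333) + (0.6667)·(0.6667)) / 5 = 29.3333/5 = 5.8667
  s[X,Y] = ((2.6667)·(1.3333) + (2.6667)·(-1.6667) + (-1.3333)·(-2.6667) + (-1.3333)·(0.3333) + (-3.3333)·(1.3333) + (0.6667)·(1.3333)) / 5 = -1.3333/5 = -0.2667
  s[Y,Y] = ((1.3333)·(1.3333) + (-1.6667)·(-1.6667) + (-2.6667)·(-2.6667) + (0.3333)·(0.3333) + (1.3333)·(1.3333) + (1.3333)·(1.3333)) / 5 = 15.3333/5 = 3.0667
  Sample standard deviations s_i = √(s[i,i]):
  s(X) = √(5.8667) = 2.4221
  s(Y) = √(3.0667) = 1.7512

Step 3 — r_{ij} = s_{ij} / (s_i · s_j):
  r[X,X] = 1 (diagonal).
  r[X,Y] = -0.2667 / (2.4221 · 1.7512) = -0.2667 / 4.2416 = -0.0629
  r[Y,Y] = 1 (diagonal).

R is symmetric with unit diagonal. Assembling:

R = [[1, -0.0629],
 [-0.0629, 1]]


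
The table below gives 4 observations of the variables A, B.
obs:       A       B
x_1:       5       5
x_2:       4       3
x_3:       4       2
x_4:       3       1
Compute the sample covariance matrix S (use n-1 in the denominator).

Step 1 — column means:
  mean(A) = (5 + 4 + 4 + 3) / 4 = 16/4 = 4
  mean(B) = (5 + 3 + 2 + 1) / 4 = 11/4 = 2.75

Step 2 — sample covariance S[i,j] = (1/(n-1)) · Σ_k (x_{k,i} - mean_i) · (x_{k,j} - mean_j), with n-1 = 3.
  S[A,A] = ((1)·(1) + (0)·(0) + (0)·(0) + (-1)·(-1)) / 3 = 2/3 = 0.6667
  S[A,B] = ((1)·(2.25) + (0)·(0.25) + (0)·(-0.75) + (-1)·(-1.75)) / 3 = 4/3 = 1.3333
  S[B,B] = ((2.25)·(2.25) + (0.25)·(0.25) + (-0.75)·(-0.75) + (-1.75)·(-1.75)) / 3 = 8.75/3 = 2.9167

S is symmetric (S[j,i] = S[i,j]). Assembling:

S = [[0.6667, 1.3333],
 [1.3333, 2.9167]]
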